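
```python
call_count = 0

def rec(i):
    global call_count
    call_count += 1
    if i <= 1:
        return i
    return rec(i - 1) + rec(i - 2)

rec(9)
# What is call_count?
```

Calls(i) = 1 + Calls(i-1) + Calls(i-2); Calls(0)=Calls(1)=1. For i=9 this gives 109.

Answer: 109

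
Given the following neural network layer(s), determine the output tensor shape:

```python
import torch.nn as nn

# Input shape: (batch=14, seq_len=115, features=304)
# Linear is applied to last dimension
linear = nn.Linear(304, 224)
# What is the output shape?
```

Input: (14, 115, 304) -> Output: (14, 115, 224)

Answer: (14, 115, 224)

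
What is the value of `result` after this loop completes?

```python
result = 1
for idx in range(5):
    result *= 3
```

3^5 = 243
`result` takes the values: 1 → 3 → 9 → 27 → 81 → 243

Answer: 243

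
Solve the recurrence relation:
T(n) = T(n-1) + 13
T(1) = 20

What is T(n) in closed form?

Unrolling: T(n) = T(1) + 13·(n-1) = 20 + 13(n-1) = 13n + 7.

Answer: T(n) = 13n + 7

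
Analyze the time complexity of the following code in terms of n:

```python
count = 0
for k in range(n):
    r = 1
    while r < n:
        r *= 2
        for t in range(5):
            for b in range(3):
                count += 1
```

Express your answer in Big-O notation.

Each loop level contributes: n × log n × 1 × 1. Multiplying the contributions gives O(n log n).

Answer: O(n log n)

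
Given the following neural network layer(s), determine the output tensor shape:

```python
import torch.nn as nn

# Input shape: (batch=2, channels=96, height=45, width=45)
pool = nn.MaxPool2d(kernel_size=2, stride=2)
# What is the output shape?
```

Input: (2, 96, 45, 45) -> Output: (2, 96, 22, 22)

Answer: (2, 96, 22, 22)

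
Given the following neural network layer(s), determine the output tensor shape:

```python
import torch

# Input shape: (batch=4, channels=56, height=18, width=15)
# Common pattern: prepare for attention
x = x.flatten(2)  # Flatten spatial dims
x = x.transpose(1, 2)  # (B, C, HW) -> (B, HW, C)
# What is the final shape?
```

Input: (4, 56, 18, 15) -> after flatten(2): (4, 56, 270) -> Output: (4, 270, 56)

Answer: (4, 270, 56)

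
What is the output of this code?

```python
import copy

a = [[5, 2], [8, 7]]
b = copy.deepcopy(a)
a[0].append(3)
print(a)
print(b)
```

Key concept: deep copy is fully independent.
Step by step:
`a = [[5, 2], [8, 7]]` → a = [[5, 2], [8, 7]]
`b = copy.deepcopy(a)` → b = [[5, 2], [8, 7]]
`a[0].append(3)` → a = [[5, 2, 3], [8, 7]]
`print(a)` → prints [[5, 2, 3], [8, 7]]
`print(b)` → prints [[5, 2], [8, 7]]

Answer:
[[5, 2, 3], [8, 7]]
[[5, 2], [8, 7]]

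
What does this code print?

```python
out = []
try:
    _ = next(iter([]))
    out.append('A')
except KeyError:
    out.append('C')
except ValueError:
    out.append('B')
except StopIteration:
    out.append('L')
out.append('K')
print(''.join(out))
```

Execution trace: 'L' (except StopIteration) → 'K' (after the try/except). Output: LK

Answer: LK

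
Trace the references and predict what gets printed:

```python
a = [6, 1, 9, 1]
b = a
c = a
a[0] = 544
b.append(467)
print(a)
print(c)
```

Key concept: multiple aliases.
Step by step:
`a = [6, 1, 9, 1]` → a = [6, 1, 9, 1]
`b = a` → b = [6, 1, 9, 1] (same object as a)
`c = a` → c = [6, 1, 9, 1] (same object as a, b)
`a[0] = 544` → a = [544, 1, 9, 1] (same object as b, c); b = [544, 1, 9, 1] (same object as a, c); c = [544, 1, 9, 1] (same object as a, b)
`b.append(467)` → a = [544, 1, 9, 1, 467] (same object as b, c); b = [544, 1, 9, 1, 467] (same object as a, c); c = [544, 1, 9, 1, 467] (same object as a, b)
`print(a)` → prints [544, 1, 9, 1, 467]
`print(c)` → prints [544, 1, 9, 1, 467]

Answer:
[544, 1, 9, 1, 467]
[544, 1, 9, 1, 467]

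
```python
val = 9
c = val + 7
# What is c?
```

Trace:
`val = 9` → val = 9
`c = val + 7` → c = 16
So c = 16

Answer: 16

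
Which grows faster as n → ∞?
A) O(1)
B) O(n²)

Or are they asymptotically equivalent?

O(1) vs O(n²): Higher order terms dominate.

Answer: B) O(n²) grows faster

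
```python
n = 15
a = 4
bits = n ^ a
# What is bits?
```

Trace:
`n = 15` → n = 15
`a = 4` → a = 4
`bits = n ^ a` → bits = 11
So bits = 11

Answer: 11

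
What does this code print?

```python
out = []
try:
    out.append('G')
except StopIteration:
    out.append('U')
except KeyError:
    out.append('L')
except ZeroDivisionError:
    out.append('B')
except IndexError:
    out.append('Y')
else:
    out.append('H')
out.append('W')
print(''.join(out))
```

Execution trace: 'G' (try body, no exception) → 'H' (else) → 'W' (after the try/except). Output: GHW

Answer: GHW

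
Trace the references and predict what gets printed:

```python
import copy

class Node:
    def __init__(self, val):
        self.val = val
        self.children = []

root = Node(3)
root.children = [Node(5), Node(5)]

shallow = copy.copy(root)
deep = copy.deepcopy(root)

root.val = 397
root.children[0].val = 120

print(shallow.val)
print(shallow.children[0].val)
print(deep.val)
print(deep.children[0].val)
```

Key concept: deep copy with custom objects.
Step by step:
`root = Node(3)` → root = Node(val=3, children=[])
`root.children = [Node(5), Node(5)]` → root = Node(val=3, children=[Node(val=5, children=[]), Node(val=5, children=[])])
`shallow = copy.copy(root)` → shallow = Node(val=3, children=[Node(val=5, children=[]), Node(val=5, children=[])])
`deep = copy.deepcopy(root)` → deep = Node(val=3, children=[Node(val=5, children=[]), Node(val=5, children=[])])
`root.val = 397` → root = Node(val=397, children=[Node(val=5, children=[]), Node(val=5, children=[])])
`root.children[0].val = 120` → root = Node(val=397, children=[Node(val=120, children=[]), Node(val=5, children=[])]); shallow = Node(val=3, children=[Node(val=120, children=[]), Node(val=5, children=[])])
`print(shallow.val)` → prints 3
`print(shallow.children[0].val)` → prints 120
`print(deep.val)` → prints 3
`print(deep.children[0].val)` → prints 5

Answer:
3
120
3
5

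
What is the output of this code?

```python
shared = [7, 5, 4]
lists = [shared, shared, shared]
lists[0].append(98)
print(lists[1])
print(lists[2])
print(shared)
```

Key concept: list of same reference.
Step by step:
`shared = [7, 5, 4]` → shared = [7, 5, 4]
`lists = [shared, shared, shared]` → lists = [[7, 5, 4], [7, 5, 4], [7, 5, 4]]
`lists[0].append(98)` → shared = [7, 5, 4, 98]; lists = [[7, 5, 4, 98], [7, 5, 4, 98], [7, 5, 4, 98]]
`print(lists[1])` → prints [7, 5, 4, 98]
`print(lists[2])` → prints [7, 5, 4, 98]
`print(shared)` → prints [7, 5, 4, 98]

Answer:
[7, 5, 4, 98]
[7, 5, 4, 98]
[7, 5, 4, 98]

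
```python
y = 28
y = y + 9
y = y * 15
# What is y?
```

Trace:
`y = 28` → y = 28
`y = y + 9` → y = 37
`y = y * 15` → y = 555
So y = 555

Answer: 555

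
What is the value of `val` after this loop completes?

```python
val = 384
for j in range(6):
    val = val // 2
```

Halve 6 times: 384 // 2^6 = 6
`val` takes the values: 384 → 192 → 96 → 48 → 24 → 12 → 6

Answer: 6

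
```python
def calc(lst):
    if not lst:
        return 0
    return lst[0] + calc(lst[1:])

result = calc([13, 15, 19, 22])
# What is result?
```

13 + 15 + 19 + 22 + 0 = 69

Answer: 69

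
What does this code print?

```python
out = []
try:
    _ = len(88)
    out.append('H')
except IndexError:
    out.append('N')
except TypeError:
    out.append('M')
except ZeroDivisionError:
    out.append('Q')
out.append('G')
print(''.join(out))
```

Execution trace: 'M' (except TypeError) → 'G' (after the try/except). Output: MG

Answer: MG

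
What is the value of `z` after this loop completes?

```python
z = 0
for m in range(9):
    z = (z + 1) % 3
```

Increment mod 3, 9 times = 0
`z` takes the values: 0 → 1 → 2 → 0 → 1 → 2 → 0 → 1 → 2 → 0

Answer: 0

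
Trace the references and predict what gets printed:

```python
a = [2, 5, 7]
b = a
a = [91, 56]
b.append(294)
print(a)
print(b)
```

Key concept: rebinding vs mutation: a is rebound to a new list, b still points at the original.
Step by step:
`a = [2, 5, 7]` → a = [2, 5, 7]
`b = a` → b = [2, 5, 7] (same object as a)
`a = [91, 56]` → a = [91, 56]
`b.append(294)` → b = [2, 5, 7, 294]
`print(a)` → prints [91, 56]
`print(b)` → prints [2, 5, 7, 294]

Answer:
[91, 56]
[2, 5, 7, 294]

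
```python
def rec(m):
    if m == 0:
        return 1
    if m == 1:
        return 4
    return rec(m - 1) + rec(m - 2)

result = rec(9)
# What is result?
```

Build up from base cases: rec(0)=1, rec(1)=4, rec(2)=5, rec(3)=9, rec(4)=14, rec(5)=23, rec(6)=37, ..., rec(9)=157

Answer: 157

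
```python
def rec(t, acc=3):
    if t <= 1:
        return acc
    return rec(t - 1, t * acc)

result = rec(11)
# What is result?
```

Accumulator trace (n, acc): (11, 3) -> (10, 33) -> (9, 330) -> (8, 2970) -> (7, 23760) -> (6, 166320) -> (5, 997920) -> (4, 4989600) -> (3, 19958400) -> (2, 59875200) -> (1, 119750400) -> return 119750400

Answer: 119750400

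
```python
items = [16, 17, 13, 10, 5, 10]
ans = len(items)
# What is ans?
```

Trace:
`items = [16, 17, 13, 10, 5, 10]` → items = [16, 17, 13, 10, 5, 10]
`ans = len(items)` → ans = 6
So ans = 6

Answer: 6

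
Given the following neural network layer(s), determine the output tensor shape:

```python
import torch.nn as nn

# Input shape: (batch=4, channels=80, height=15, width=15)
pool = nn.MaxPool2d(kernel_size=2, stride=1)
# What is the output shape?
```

Input: (4, 80, 15, 15) -> Output: (4, 80, 14, 14)

Answer: (4, 80, 14, 14)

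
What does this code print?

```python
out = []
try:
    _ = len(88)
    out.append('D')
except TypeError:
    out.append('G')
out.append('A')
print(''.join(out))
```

Execution trace: 'G' (except TypeError) → 'A' (after the try/except). Output: GA

Answer: GA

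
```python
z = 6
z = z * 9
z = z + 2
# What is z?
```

Trace:
`z = 6` → z = 6
`z = z * 9` → z = 54
`z = z + 2` → z = 56
So z = 56

Answer: 56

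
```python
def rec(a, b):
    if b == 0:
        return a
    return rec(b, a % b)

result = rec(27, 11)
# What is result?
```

rec(27, 11) -> rec(11, 5) -> rec(5, 1) -> rec(1, 0) -> 1

Answer: 1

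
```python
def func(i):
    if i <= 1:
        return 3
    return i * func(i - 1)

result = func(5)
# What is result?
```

func(5) = 5 * 4 * 3 * 2 * 3 = 360

Answer: 360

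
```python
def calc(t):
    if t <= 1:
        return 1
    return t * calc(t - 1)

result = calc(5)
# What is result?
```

calc(5) = 5 * 4 * 3 * 2 * 1 = 120

Answer: 120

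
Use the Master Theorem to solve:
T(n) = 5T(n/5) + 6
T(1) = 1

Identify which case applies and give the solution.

a=5, b=5, f(n)=6. log_5(5) = 1. Since c=0 < 1, Case 1 applies: T(n) = Θ(n^log_b(a)) = O(n).

Answer: O(n) - Case 1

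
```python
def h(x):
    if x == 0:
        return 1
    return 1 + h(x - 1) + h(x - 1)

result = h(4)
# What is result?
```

h(x) = 1 + 2·h(x-1), h(0)=1. Closed form: (1+1)·2^4 - 1 = 31.

Answer: 31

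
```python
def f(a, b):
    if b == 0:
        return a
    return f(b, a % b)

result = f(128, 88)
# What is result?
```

f(128, 88) -> f(88, 40) -> f(40, 8) -> f(8, 0) -> 8

Answer: 8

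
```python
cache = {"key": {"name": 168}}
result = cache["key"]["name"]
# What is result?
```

Trace:
`cache = {"key": {"name": 168}}` → cache = {'key': {'name': 168}}
`result = cache["key"]["name"]` → result = 168
So result = 168

Answer: 168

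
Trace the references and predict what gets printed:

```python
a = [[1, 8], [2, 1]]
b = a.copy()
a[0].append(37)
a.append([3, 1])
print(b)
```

Key concept: shallow copy with nested lists.
Step by step:
`a = [[1, 8], [2, 1]]` → a = [[1, 8], [2, 1]]
`b = a.copy()` → b = [[1, 8], [2, 1]]
`a[0].append(37)` → a = [[1, 8, 37], [2, 1]]; b = [[1, 8, 37], [2, 1]]
`a.append([3, 1])` → a = [[1, 8, 37], [2, 1], [3, 1]]
`print(b)` → prints [[1, 8, 37], [2, 1]]

Answer: [[1, 8, 37], [2, 1]]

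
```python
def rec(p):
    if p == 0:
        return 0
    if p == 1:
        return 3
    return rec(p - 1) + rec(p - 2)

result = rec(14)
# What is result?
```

Build up from base cases: rec(0)=0, rec(1)=3, rec(2)=3, rec(3)=6, rec(4)=9, rec(5)=15, rec(6)=24, ..., rec(14)=1131

Answer: 1131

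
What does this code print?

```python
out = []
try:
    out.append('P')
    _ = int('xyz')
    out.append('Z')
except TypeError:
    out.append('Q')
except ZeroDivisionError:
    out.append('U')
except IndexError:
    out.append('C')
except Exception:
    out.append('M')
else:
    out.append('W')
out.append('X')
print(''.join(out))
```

Execution trace: 'P' (try body) → 'M' (except Exception) → 'X' (after the try/except). Output: PMX

Answer: PMX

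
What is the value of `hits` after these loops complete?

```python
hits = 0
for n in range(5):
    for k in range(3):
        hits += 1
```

5 * 3 = 15
`hits` takes the values: 0 → 1 → 2 → 3 → 4 → 5 → 6 → 7 → 8 → 9 → 10 → 11 → 12 → 13 → 14 → 15

Answer: 15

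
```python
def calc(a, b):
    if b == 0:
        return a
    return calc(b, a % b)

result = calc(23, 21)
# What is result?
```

calc(23, 21) -> calc(21, 2) -> calc(2, 1) -> calc(1, 0) -> 1

Answer: 1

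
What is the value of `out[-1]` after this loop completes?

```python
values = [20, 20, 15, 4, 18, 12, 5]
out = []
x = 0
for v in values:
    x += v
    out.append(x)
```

Cumulative sum ends at 94
`out` takes the values: [] → [20] → [20, 40] → [20, 40, 55] → [20, 40, 55, 59] → [20, 40, 55, 59, 77] → [20, 40, 55, 59, 77, 89] → [20, 40, 55, 59, 77, 89, 94]
So `out[-1]` = 94

Answer: 94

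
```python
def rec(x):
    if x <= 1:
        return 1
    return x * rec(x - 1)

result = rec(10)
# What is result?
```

rec(10) = 10 * 9 * 8 * 7 * 6 * 5 * 4 * 3 * 2 * 1 = 3628800

Answer: 3628800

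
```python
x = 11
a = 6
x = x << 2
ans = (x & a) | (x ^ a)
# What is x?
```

Trace:
`x = 11` → x = 11
`a = 6` → a = 6
`x = x << 2` → x = 44
`ans = (x & a) | (x ^ a)` → ans = 46
So x = 44

Answer: 44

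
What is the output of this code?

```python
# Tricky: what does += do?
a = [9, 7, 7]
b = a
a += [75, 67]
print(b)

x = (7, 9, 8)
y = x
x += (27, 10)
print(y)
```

Key concept: += behavior differs for mutable vs immutable.
Step by step:
`a = [9, 7, 7]` → a = [9, 7, 7]
`b = a` → b = [9, 7, 7] (same object as a)
`a += [75, 67]` → a = [9, 7, 7, 75, 67] (same object as b); b = [9, 7, 7, 75, 67] (same object as a)
`print(b)` → prints [9, 7, 7, 75, 67]
`x = (7, 9, 8)` → x = (7, 9, 8)
`y = x` → y = (7, 9, 8)
`x += (27, 10)` → x = (7, 9, 8, 27, 10)
`print(y)` → prints (7, 9, 8)

Answer:
[9, 7, 7, 75, 67]
(7, 9, 8)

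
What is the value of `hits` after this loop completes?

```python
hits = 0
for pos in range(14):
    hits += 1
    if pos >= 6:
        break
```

Loop breaks when pos reaches 6, hits is 7
`hits` takes the values: 0 → 1 → 2 → 3 → 4 → 5 → 6 → 7

Answer: 7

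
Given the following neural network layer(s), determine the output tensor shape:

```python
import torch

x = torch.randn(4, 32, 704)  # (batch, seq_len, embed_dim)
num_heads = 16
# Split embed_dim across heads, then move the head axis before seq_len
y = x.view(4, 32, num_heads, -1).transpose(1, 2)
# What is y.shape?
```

Input: (4, 32, 704) -> head_dim = 704 // 16 = 44; after view: (4, 32, 16, 44) -> after transpose(1, 2): (4, 16, 32, 44) -> Output: (4, 16, 32, 44)

Answer: (4, 16, 32, 44)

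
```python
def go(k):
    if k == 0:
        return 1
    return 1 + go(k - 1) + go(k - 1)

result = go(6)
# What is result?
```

go(k) = 1 + 2·go(k-1), go(0)=1. Closed form: (1+1)·2^6 - 1 = 127.

Answer: 127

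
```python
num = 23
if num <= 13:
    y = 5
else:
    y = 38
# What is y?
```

Trace:
`num = 23` → num = 23
`if num <= 13: ...` → num <= 13 is False, take else branch → y = 38
So y = 38

Answer: 38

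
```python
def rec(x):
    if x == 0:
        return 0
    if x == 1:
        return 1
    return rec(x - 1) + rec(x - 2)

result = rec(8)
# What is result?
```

Build up from base cases: rec(0)=0, rec(1)=1, rec(2)=1, rec(3)=2, rec(4)=3, rec(5)=5, rec(6)=8, ..., rec(8)=21

Answer: 21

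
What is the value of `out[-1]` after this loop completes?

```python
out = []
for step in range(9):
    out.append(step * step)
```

Last element of squares 0 to 8
`out` takes the values: [] → [0] → [0, 1] → [0, 1, 4] → [0, 1, 4, 9] → [0, 1, 4, 9, 16] → [0, 1, 4, 9, 16, 25] → [0, 1, 4, 9, 16, 25, 36] → [0, 1, 4, 9, 16, 25, 36, 49] → [0, 1, 4, 9, 16, 25, 36, 49, 64]
So `out[-1]` = 64

Answer: 64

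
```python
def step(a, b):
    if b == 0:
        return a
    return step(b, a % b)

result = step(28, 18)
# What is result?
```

step(28, 18) -> step(18, 10) -> step(10, 8) -> step(8, 2) -> step(2, 0) -> 2

Answer: 2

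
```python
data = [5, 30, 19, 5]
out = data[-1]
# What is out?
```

Trace:
`data = [5, 30, 19, 5]` → data = [5, 30, 19, 5]
`out = data[-1]` → out = 5
So out = 5

Answer: 5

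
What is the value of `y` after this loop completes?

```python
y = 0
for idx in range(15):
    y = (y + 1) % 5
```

Increment mod 5, 15 times = 0
`y` takes the values: 0 → 1 → 2 → 3 → 4 → 0 → 1 → 2 → 3 → 4 → 0 → 1 → 2 → 3 → 4 → 0

Answer: 0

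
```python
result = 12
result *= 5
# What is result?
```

Trace:
`result = 12` → result = 12
`result *= 5` → result = 60
So result = 60

Answer: 60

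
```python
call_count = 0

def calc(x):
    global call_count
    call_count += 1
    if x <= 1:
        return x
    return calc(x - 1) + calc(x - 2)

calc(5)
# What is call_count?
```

Calls(x) = 1 + Calls(x-1) + Calls(x-2); Calls(0)=Calls(1)=1. For x=5 this gives 15.

Answer: 15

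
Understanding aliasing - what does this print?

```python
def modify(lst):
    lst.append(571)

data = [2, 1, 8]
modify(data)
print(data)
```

Key concept: function modifies passed list.
Step by step:
`data = [2, 1, 8]` → data = [2, 1, 8]
`modify(data)` → data = [2, 1, 8, 571]
`print(data)` → prints [2, 1, 8, 571]

Answer: [2, 1, 8, 571]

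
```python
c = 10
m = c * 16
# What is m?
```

Trace:
`c = 10` → c = 10
`m = c * 16` → m = 160
So m = 160

Answer: 160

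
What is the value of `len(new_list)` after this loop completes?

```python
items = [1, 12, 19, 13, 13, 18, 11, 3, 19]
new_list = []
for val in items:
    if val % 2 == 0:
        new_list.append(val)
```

Count even numbers in [1, 12, 19, 13, 13, 18, 11, 3, 19]
`new_list` takes the values: [] → [12] → [12, 18]
So `len(new_list)` = 2

Answer: 2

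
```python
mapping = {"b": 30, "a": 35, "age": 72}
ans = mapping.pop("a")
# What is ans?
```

Trace:
`mapping = {"b": 30, "a": 35, "age": 72}` → mapping = {'b': 30, 'a': 35, 'age': 72}
`ans = mapping.pop("a")` → mapping = {'b': 30, 'age': 72}; ans = 35
So ans = 35

Answer: 35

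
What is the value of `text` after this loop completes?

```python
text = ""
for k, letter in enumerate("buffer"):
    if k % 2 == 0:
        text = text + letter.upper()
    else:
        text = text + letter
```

Uppercase even positions in 'buffer'
`text` takes the values: "" → "B" → "Bu" → "BuF" → "BuFf" → "BuFfE" → "BuFfEr"

Answer: "BuFfEr"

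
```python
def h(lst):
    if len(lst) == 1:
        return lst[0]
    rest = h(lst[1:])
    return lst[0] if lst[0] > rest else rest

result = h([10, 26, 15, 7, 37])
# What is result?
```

Recursive max over [10, 26, 15, 7, 37] = 37

Answer: 37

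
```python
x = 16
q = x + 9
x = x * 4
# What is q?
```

Trace:
`x = 16` → x = 16
`q = x + 9` → q = 25
`x = x * 4` → x = 64
So q = 25

Answer: 25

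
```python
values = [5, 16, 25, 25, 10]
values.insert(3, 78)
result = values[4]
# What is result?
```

Trace:
`values = [5, 16, 25, 25, 10]` → values = [5, 16, 25, 25, 10]
`values.insert(3, 78)` → values = [5, 16, 25, 78, 25, 10]
`result = values[4]` → result = 25
So result = 25

Answer: 25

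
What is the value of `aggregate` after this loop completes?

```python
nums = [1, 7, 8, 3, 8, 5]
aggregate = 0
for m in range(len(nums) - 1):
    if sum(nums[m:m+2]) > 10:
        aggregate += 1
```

Count windows with sum > 10
`aggregate` takes the values: 0 → 1 → 2 → 3 → 4

Answer: 4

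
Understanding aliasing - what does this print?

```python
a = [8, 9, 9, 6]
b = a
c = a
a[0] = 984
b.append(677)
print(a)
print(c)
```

Key concept: multiple aliases.
Step by step:
`a = [8, 9, 9, 6]` → a = [8, 9, 9, 6]
`b = a` → b = [8, 9, 9, 6] (same object as a)
`c = a` → c = [8, 9, 9, 6] (same object as a, b)
`a[0] = 984` → a = [984, 9, 9, 6] (same object as b, c); b = [984, 9, 9, 6] (same object as a, c); c = [984, 9, 9, 6] (same object as a, b)
`b.append(677)` → a = [984, 9, 9, 6, 677] (same object as b, c); b = [984, 9, 9, 6, 677] (same object as a, c); c = [984, 9, 9, 6, 677] (same object as a, b)
`print(a)` → prints [984, 9, 9, 6, 677]
`print(c)` → prints [984, 9, 9, 6, 677]

Answer:
[984, 9, 9, 6, 677]
[984, 9, 9, 6, 677]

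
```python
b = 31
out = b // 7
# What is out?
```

Trace:
`b = 31` → b = 31
`out = b // 7` → out = 4
So out = 4

Answer: 4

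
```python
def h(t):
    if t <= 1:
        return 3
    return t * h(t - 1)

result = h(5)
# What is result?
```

h(5) = 5 * 4 * 3 * 2 * 3 = 360

Answer: 360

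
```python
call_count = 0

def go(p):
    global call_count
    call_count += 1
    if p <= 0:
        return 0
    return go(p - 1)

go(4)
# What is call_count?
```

Linear recursion stepping by 1: 5 calls from p=4 down to ≤0.

Answer: 5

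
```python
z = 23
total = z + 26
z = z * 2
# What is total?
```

Trace:
`z = 23` → z = 23
`total = z + 26` → total = 49
`z = z * 2` → z = 46
So total = 49

Answer: 49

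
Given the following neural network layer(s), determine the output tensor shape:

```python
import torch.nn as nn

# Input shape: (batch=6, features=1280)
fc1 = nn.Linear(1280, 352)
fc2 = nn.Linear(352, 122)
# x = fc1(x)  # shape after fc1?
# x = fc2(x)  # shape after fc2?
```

Input: (6, 1280) -> after fc1: (6, 352) -> Output: (6, 122)

Answer: (6, 122)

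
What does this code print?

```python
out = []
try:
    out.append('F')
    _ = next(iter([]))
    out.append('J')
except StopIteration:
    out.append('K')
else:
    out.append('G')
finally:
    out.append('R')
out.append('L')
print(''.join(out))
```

Execution trace: 'F' (try body) → 'K' (except StopIteration) → 'R' (finally) → 'L' (after the try/except). Output: FKRL

Answer: FKRL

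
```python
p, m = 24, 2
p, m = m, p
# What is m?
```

Trace:
`p, m = 24, 2` → p = 24; m = 2
`p, m = m, p` → p = 2; m = 24
So m = 24

Answer: 24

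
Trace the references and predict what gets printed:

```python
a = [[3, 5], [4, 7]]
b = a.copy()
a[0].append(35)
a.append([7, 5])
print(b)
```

Key concept: shallow copy with nested lists.
Step by step:
`a = [[3, 5], [4, 7]]` → a = [[3, 5], [4, 7]]
`b = a.copy()` → b = [[3, 5], [4, 7]]
`a[0].append(35)` → a = [[3, 5, 35], [4, 7]]; b = [[3, 5, 35], [4, 7]]
`a.append([7, 5])` → a = [[3, 5, 35], [4, 7], [7, 5]]
`print(b)` → prints [[3, 5, 35], [4, 7]]

Answer: [[3, 5, 35], [4, 7]]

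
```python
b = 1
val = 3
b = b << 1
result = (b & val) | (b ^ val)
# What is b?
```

Trace:
`b = 1` → b = 1
`val = 3` → val = 3
`b = b << 1` → b = 2
`result = (b & val) | (b ^ val)` → result = 3
So b = 2

Answer: 2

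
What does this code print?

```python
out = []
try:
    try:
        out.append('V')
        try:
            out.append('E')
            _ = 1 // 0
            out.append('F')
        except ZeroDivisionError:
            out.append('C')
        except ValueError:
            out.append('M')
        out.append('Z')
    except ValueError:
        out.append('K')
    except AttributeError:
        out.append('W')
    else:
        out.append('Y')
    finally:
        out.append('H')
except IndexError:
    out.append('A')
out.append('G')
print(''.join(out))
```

Execution trace: 'V' (try body) → 'E' (inner try body) → 'C' (inner except ZeroDivisionError) → 'Z' (try body, no exception) → 'Y' (else) → 'H' (finally) → 'G' (after the try/except). Output: VECZYHG

Answer: VECZYHG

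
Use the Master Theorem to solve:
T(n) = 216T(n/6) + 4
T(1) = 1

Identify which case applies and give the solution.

a=216, b=6, f(n)=4. log_6(216) = 3. Since c=0 < 3, Case 1 applies: T(n) = Θ(n^log_b(a)) = O(n^3).

Answer: O(n^3) - Case 1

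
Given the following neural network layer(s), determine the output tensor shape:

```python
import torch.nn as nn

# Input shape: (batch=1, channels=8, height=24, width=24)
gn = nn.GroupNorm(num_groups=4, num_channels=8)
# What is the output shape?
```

Input: (1, 8, 24, 24) -> Output: (1, 8, 24, 24)

Answer: (1, 8, 24, 24)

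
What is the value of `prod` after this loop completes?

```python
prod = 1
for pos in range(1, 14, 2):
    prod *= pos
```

Product of 1, 3, 5, ... up to 13
`prod` takes the values: 1 → 3 → 15 → 105 → 945 → 10395 → 135135

Answer: 135135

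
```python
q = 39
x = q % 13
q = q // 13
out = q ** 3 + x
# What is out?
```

Trace:
`q = 39` → q = 39
`x = q % 13` → x = 0
`q = q // 13` → q = 3
`out = q ** 3 + x` → out = 27
So out = 27

Answer: 27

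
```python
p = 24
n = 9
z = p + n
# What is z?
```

Trace:
`p = 24` → p = 24
`n = 9` → n = 9
`z = p + n` → z = 33
So z = 33

Answer: 33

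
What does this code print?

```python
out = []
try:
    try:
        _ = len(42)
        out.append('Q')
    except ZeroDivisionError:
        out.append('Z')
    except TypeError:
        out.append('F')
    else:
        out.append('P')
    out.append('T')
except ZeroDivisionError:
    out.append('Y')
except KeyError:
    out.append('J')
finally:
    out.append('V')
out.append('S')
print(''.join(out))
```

Execution trace: 'F' (inner except TypeError) → 'T' (try body, no exception) → 'V' (finally) → 'S' (after the try/except). Output: FTVS

Answer: FTVS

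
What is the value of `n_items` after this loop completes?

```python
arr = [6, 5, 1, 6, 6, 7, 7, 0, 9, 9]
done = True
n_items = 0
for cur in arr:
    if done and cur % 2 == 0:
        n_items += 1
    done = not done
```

Count even values at even positions
`n_items` takes the values: 0 → 1 → 2

Answer: 2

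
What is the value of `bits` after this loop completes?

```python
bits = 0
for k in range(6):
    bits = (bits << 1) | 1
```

Build 6 consecutive 1-bits: 0b111111
`bits` takes the values: 0 → 1 → 3 → 7 → 15 → 31 → 63

Answer: 63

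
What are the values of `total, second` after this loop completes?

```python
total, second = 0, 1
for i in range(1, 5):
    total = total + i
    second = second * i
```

Sum and factorial of 1 to 4
`total, second` takes the values: (0, 1) → (1, 1) → (3, 1) → (3, 2) → (6, 2) → (6, 6) → (10, 6) → (10, 24)

Answer: 10, 24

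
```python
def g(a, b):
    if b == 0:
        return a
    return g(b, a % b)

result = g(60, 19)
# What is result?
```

g(60, 19) -> g(19, 3) -> g(3, 1) -> g(1, 0) -> 1

Answer: 1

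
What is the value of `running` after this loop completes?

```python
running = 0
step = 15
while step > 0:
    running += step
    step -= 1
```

Sum 15 down to 1
`running` takes the values: 0 → 15 → 29 → 42 → 54 → 65 → 75 → 84 → 92 → 99 → 105 → 110 → 114 → 117 → 119 → 120

Answer: 120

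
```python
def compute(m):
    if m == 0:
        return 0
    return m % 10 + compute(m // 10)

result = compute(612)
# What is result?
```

Sum of digits of 612: 2 + 1 + 6 = 9

Answer: 9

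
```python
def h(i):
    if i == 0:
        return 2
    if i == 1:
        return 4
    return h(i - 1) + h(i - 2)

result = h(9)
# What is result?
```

Build up from base cases: h(0)=2, h(1)=4, h(2)=6, h(3)=10, h(4)=16, h(5)=26, h(6)=42, ..., h(9)=178

Answer: 178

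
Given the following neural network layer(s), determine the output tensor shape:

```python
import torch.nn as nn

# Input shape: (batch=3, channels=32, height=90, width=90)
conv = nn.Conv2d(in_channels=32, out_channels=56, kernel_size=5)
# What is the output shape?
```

Input: (3, 32, 90, 90) -> Output: (3, 56, 86, 86)

Answer: (3, 56, 86, 86)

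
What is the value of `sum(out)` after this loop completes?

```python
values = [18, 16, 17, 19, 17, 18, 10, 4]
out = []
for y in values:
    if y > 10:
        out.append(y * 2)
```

Sum of doubled values > 10
`out` takes the values: [] → [36] → [36, 32] → [36, 32, 34] → [36, 32, 34, 38] → [36, 32, 34, 38, 34] → [36, 32, 34, 38, 34, 36]
So `sum(out)` = 210

Answer: 210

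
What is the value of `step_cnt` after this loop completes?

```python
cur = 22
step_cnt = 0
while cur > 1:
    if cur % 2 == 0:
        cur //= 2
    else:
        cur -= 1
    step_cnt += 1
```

Steps to reduce 22 to 1
`step_cnt` takes the values: 0 → 1 → 2 → 3 → 4 → 5 → 6

Answer: 6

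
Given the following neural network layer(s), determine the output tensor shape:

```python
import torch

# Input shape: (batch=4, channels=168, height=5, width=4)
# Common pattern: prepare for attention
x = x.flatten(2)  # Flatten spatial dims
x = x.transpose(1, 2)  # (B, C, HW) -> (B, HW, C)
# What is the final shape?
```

Input: (4, 168, 5, 4) -> after flatten(2): (4, 168, 20) -> Output: (4, 20, 168)

Answer: (4, 20, 168)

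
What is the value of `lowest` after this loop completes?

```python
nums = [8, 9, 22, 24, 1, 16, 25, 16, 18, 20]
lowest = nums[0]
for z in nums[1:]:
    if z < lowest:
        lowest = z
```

Minimum of [8, 9, 22, 24, 1, 16, 25, 16, 18, 20]
`lowest` takes the values: 8 → 1

Answer: 1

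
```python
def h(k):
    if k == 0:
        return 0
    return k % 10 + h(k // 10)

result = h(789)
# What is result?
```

Sum of digits of 789: 9 + 8 + 7 = 24

Answer: 24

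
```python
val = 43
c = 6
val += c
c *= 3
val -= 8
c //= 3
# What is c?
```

Trace:
`val = 43` → val = 43
`c = 6` → c = 6
`val += c` → val = 49
`c *= 3` → c = 18
`val -= 8` → val = 41
`c //= 3` → c = 6
So c = 6

Answer: 6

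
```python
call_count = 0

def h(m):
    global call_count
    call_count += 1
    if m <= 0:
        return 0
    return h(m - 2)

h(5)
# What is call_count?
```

Linear recursion stepping by 2: 4 calls from m=5 down to ≤0.

Answer: 4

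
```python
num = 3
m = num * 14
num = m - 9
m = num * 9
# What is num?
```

Trace:
`num = 3` → num = 3
`m = num * 14` → m = 42
`num = m - 9` → num = 33
`m = num * 9` → m = 297
So num = 33

Answer: 33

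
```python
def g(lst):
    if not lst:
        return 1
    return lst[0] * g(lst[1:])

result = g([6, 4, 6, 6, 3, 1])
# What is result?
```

Product over [6, 4, 6, 6, 3, 1] = 6 * 4 * 6 * 6 * 3 * 1 = 2592

Answer: 2592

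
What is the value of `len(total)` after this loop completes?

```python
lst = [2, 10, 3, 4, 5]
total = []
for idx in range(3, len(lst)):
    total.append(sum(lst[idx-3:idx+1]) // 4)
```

Number of 4-element averages
`total` takes the values: [] → [4] → [4, 5]
So `len(total)` = 2

Answer: 2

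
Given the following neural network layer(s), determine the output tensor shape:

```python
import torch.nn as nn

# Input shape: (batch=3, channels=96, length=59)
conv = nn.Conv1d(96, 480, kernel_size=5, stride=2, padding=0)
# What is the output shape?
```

Input: (3, 96, 59) -> Output: (3, 480, 28)

Answer: (3, 480, 28)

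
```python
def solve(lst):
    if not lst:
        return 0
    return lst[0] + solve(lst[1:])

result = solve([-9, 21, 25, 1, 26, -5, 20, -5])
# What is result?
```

(-9) + 21 + 25 + 1 + 26 + (-5) + 20 + (-5) + 0 = 74

Answer: 74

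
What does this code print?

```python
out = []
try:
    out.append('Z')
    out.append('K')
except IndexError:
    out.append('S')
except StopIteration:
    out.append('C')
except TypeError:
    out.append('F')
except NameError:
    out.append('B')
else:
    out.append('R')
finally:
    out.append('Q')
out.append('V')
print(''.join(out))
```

Execution trace: 'Z' (try body) → 'K' (try body, no exception) → 'R' (else) → 'Q' (finally) → 'V' (after the try/except). Output: ZKRQV

Answer: ZKRQV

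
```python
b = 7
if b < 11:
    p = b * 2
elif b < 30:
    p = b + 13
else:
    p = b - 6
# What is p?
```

Trace:
`b = 7` → b = 7
`if b < 11: ...` → b < 11 is True → p = 14
So p = 14

Answer: 14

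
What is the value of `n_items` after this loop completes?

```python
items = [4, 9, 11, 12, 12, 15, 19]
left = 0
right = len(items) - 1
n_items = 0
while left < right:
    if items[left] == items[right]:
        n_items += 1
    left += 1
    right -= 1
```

Count matching pairs from ends
`n_items` takes the values: 0

Answer: 0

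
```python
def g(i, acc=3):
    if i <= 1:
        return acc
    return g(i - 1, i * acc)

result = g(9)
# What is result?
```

Accumulator trace (n, acc): (9, 3) -> (8, 27) -> (7, 216) -> (6, 1512) -> (5, 9072) -> (4, 45360) -> (3, 181440) -> (2, 544320) -> (1, 1088640) -> return 1088640

Answer: 1088640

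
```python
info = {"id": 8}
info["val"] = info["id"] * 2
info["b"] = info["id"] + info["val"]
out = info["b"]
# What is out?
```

Trace:
`info = {"id": 8}` → info = {'id': 8}
`info["val"] = info["id"] * 2` → info = {'id': 8, 'val': 16}
`info["b"] = info["id"] + info["val"]` → info = {'id': 8, 'val': 16, 'b': 24}
`out = info["b"]` → out = 24
So out = 24

Answer: 24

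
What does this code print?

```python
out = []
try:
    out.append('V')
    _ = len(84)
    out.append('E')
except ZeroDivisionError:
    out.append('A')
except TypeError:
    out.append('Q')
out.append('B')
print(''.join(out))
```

Execution trace: 'V' (try body) → 'Q' (except TypeError) → 'B' (after the try/except). Output: VQB

Answer: VQB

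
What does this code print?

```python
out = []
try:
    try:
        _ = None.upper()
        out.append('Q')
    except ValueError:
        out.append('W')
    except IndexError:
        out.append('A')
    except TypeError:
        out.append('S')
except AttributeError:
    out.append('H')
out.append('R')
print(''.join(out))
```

Execution trace: 'H' (outer except AttributeError) → 'R' (after the try/except). Output: HR

Answer: HR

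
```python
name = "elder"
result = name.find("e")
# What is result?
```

Trace:
`name = "elder"` → name = 'elder'
`result = name.find("e")` → result = 0
So result = 0

Answer: 0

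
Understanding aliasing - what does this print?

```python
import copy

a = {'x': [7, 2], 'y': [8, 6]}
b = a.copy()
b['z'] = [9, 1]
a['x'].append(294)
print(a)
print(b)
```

Key concept: shallow copy of dict with mutable values.
Step by step:
`a = {'x': [7, 2], 'y': [8, 6]}` → a = {'x': [7, 2], 'y': [8, 6]}
`b = a.copy()` → b = {'x': [7, 2], 'y': [8, 6]}
`b['z'] = [9, 1]` → b = {'x': [7, 2], 'y': [8, 6], 'z': [9, 1]}
`a['x'].append(294)` → a = {'x': [7, 2, 294], 'y': [8, 6]}; b = {'x': [7, 2, 294], 'y': [8, 6], 'z': [9, 1]}
`print(a)` → prints {'x': [7, 2, 294], 'y': [8, 6]}
`print(b)` → prints {'x': [7, 2, 294], 'y': [8, 6], 'z': [9, 1]}

Answer:
{'x': [7, 2, 294], 'y': [8, 6]}
{'x': [7, 2, 294], 'y': [8, 6], 'z': [9, 1]}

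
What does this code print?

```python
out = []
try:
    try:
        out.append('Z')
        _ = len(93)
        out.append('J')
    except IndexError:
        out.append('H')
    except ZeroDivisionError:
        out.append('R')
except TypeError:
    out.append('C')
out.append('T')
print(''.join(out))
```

Execution trace: 'Z' (inner try body) → 'C' (outer except TypeError) → 'T' (after the try/except). Output: ZCT

Answer: ZCT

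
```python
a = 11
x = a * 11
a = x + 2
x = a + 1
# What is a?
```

Trace:
`a = 11` → a = 11
`x = a * 11` → x = 121
`a = x + 2` → a = 123
`x = a + 1` → x = 124
So a = 123

Answer: 123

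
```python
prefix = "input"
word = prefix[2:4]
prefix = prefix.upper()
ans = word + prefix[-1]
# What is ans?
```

Trace:
`prefix = "input"` → prefix = 'input'
`word = prefix[2:4]` → word = 'pu'
`prefix = prefix.upper()` → prefix = 'INPUT'
`ans = word + prefix[-1]` → ans = 'puT'
So ans = 'puT'

Answer: 'puT'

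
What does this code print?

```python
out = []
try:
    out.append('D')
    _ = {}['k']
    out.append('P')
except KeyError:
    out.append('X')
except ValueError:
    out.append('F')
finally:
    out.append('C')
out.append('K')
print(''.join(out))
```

Execution trace: 'D' (try body) → 'X' (except KeyError) → 'C' (finally) → 'K' (after the try/except). Output: DXCK

Answer: DXCK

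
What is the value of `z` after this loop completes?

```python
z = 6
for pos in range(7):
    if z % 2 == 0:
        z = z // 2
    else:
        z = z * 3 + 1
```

Collatz-style transformation from 6
`z` takes the values: 6 → 3 → 10 → 5 → 16 → 8 → 4 → 2

Answer: 2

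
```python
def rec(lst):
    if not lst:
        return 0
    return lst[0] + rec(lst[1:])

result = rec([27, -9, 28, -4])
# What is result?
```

27 + (-9) + 28 + (-4) + 0 = 42

Answer: 42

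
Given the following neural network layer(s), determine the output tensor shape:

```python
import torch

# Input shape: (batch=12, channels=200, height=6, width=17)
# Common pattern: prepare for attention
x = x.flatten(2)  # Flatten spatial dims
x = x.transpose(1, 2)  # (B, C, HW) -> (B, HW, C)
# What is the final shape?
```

Input: (12, 200, 6, 17) -> after flatten(2): (12, 200, 102) -> Output: (12, 102, 200)

Answer: (12, 102, 200)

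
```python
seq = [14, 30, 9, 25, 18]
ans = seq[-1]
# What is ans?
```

Trace:
`seq = [14, 30, 9, 25, 18]` → seq = [14, 30, 9, 25, 18]
`ans = seq[-1]` → ans = 18
So ans = 18

Answer: 18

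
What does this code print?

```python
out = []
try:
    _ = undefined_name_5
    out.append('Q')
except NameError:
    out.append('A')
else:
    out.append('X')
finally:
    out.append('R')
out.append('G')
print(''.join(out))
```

Execution trace: 'A' (except NameError) → 'R' (finally) → 'G' (after the try/except). Output: ARG

Answer: ARG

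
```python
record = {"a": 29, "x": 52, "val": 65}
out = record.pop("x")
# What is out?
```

Trace:
`record = {"a": 29, "x": 52, "val": 65}` → record = {'a': 29, 'x': 52, 'val': 65}
`out = record.pop("x")` → record = {'a': 29, 'val': 65}; out = 52
So out = 52

Answer: 52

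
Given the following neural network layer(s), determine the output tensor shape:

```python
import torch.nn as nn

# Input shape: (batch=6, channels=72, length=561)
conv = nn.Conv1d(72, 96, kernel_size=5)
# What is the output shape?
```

Input: (6, 72, 561) -> Output: (6, 96, 557)

Answer: (6, 96, 557)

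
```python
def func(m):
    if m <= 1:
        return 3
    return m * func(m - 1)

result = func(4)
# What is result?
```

func(4) = 4 * 3 * 2 * 3 = 72

Answer: 72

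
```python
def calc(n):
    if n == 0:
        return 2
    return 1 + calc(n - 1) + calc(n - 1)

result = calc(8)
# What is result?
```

calc(n) = 1 + 2·calc(n-1), calc(0)=2. Closed form: (2+1)·2^8 - 1 = 767.

Answer: 767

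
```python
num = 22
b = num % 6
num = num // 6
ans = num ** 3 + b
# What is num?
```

Trace:
`num = 22` → num = 22
`b = num % 6` → b = 4
`num = num // 6` → num = 3
`ans = num ** 3 + b` → ans = 31
So num = 3

Answer: 3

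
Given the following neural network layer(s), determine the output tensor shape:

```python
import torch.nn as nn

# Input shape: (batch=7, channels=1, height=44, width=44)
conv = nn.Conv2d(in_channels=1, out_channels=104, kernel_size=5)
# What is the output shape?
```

Input: (7, 1, 44, 44) -> Output: (7, 104, 40, 40)

Answer: (7, 104, 40, 40)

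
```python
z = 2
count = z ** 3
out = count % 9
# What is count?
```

Trace:
`z = 2` → z = 2
`count = z ** 3` → count = 8
`out = count % 9` → out = 8
So count = 8

Answer: 8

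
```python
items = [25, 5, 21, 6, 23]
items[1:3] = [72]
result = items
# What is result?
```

Trace:
`items = [25, 5, 21, 6, 23]` → items = [25, 5, 21, 6, 23]
`items[1:3] = [72]` → items = [25, 72, 6, 23]
`result = items` → result = [25, 72, 6, 23]
So result = [25, 72, 6, 23]

Answer: [25, 72, 6, 23]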